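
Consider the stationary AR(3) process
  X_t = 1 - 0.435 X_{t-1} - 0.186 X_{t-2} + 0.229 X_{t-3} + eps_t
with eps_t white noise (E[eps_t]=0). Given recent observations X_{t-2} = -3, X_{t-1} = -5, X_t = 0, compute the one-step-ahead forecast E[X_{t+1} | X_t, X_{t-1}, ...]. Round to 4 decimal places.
E[X_{t+1} \mid \mathcal F_t] = 1.2430

For an AR(p) model X_t = c + sum_i phi_i X_{t-i} + eps_t, the
one-step-ahead conditional mean is
  E[X_{t+1} | X_t, ...] = c + sum_i phi_i X_{t+1-i}.
Substitute known values:
  E[X_{t+1} | ...] = 1 + (-0.435) * (0) + (-0.186) * (-5) + (0.229) * (-3)
                   = 1.2430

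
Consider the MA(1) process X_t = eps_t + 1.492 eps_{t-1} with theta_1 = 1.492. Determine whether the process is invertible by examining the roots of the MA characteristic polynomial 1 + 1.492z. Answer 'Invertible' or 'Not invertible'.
\text{Not invertible}

The MA(q) characteristic polynomial is P(z) = 1 + 1.492z.
Invertibility requires all roots to lie outside the unit circle, i.e. |z| > 1 for every root.
This is linear in z: 1 + (1.492) z = 0  =>  z = -1/(1.492) = -0.670241,  |z| = 0.670241.
Moduli of all roots: 0.6702.
All moduli strictly greater than 1? No.
Verdict: Not invertible.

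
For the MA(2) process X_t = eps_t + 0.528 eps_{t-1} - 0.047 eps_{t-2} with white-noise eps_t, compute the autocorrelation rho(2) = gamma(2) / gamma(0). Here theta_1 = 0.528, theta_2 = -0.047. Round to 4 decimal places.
\rho(2) = -0.0367

For an MA(q) process with theta_0 = 1, the autocovariance is
  gamma(k) = sigma^2 * sum_{i=0..q-k} theta_i * theta_{i+k},
and rho(k) = gamma(k) / gamma(0). Sigma^2 cancels.
  numerator   = (1)*(-0.047) = -0.047.
  denominator = (1)^2 + (0.528)^2 + (-0.047)^2 = 1.280993.
  rho(2) = -0.047 / 1.280993 = -0.0367.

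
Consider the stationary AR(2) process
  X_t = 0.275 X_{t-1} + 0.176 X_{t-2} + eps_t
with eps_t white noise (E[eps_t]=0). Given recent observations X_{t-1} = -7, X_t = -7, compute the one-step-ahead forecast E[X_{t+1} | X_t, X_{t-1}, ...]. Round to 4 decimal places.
E[X_{t+1} \mid \mathcal F_t] = -3.1570

For an AR(p) model X_t = c + sum_i phi_i X_{t-i} + eps_t, the
one-step-ahead conditional mean is
  E[X_{t+1} | X_t, ...] = c + sum_i phi_i X_{t+1-i}.
Substitute known values:
  E[X_{t+1} | ...] = (0.275) * (-7) + (0.176) * (-7)
                   = -3.1570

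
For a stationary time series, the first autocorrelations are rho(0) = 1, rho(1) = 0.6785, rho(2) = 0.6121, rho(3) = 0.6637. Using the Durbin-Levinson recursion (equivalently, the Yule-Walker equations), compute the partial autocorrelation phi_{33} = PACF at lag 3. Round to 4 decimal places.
\phi_{33} = 0.3509

The PACF at lag k is phi_{kk}, the last component of the solution
to the Yule-Walker system G_k phi = r_k where
  (G_k)_{ij} = rho(|i - j|), (r_k)_i = rho(i), i,j = 1..k.
Equivalently, Durbin-Levinson gives phi_{kk} iteratively:
  phi_{11} = rho(1)
  phi_{kk} = [rho(k) - sum_{j=1..k-1} phi_{k-1,j} rho(k-j)]
            / [1 - sum_{j=1..k-1} phi_{k-1,j} rho(j)],
  phi_{k,j} = phi_{k-1,j} - phi_{kk} phi_{k-1,k-j},  j = 1..k-1.
Step k = 1:
  phi_11 = rho(1) = 0.6785.
Step k = 2:
  phi_22 = [rho(2) - phi_11 rho(1)] / [1 - phi_11 rho(1)] = [0.6121 - (0.6785)(0.6785)] / [1 - (0.6785)(0.6785)]
         = 0.15173775 / 0.53963775 = 0.281184.
  Update: phi_21 = phi_11 - phi_22 phi_11 = 0.6785 - (0.281184)(0.6785) = 0.487716.
Step k = 3:
  phi_33 = [rho(3) - phi_21 rho(2) - phi_22 rho(1)] / [1 - phi_21 rho(1) - phi_22 rho(2)]
    numerator   = 0.6637 - (0.487716)(0.6121) - (0.281184)(0.6785) = 0.17438517
    denominator = 1 - (0.487716)(0.6785) - (0.281184)(0.6121) = 0.49697145
  phi_33 = 0.17438517 / 0.49697145 = 0.3509.
Therefore phi_{33} = 0.3509.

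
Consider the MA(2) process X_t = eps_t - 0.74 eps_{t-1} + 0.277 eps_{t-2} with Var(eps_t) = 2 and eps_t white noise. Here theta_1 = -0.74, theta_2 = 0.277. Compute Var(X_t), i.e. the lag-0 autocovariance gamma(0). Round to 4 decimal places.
\gamma(0) = 3.2487

For an MA(q) process X_t = eps_t + sum_i theta_i eps_{t-i} with
Var(eps_t) = sigma^2, the variance is
  gamma(0) = sigma^2 * (1 + sum_i theta_i^2).
  sum_i theta_i^2 = (-0.74)^2 + (0.277)^2 = 0.5476 + 0.076729 = 0.624329.
  gamma(0) = 2 * (1 + 0.624329) = 2 * 1.624329 = 3.248658, which rounds to 3.2487.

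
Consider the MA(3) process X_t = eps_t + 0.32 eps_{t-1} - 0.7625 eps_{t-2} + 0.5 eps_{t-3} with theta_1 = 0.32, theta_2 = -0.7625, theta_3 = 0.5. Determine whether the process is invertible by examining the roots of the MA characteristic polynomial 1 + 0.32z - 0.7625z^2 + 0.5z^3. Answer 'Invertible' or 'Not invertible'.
\text{Not invertible}

The MA(q) characteristic polynomial is P(z) = 1 + 0.32z - 0.7625z^2 + 0.5z^3.
Invertibility requires all roots to lie outside the unit circle, i.e. |z| > 1 for every root.
Degree 3: look for a simple real root z0 first, then factor out (1 - z/z0) and solve the remaining quadratic.
Testing z0 = -0.8: P(-0.8) = 1 + (0.32)(-0.8) + (-0.7625)(-0.8)^2 + (0.5)(-0.8)^3
  = 1 + (-0.256) + (-0.488) + (-0.256) = 0.  So z_0 = -0.8 is a root, |z_0| = 0.8.
Divide out the factor (1 + 1.25 z) = (1 - z/z0) (since 1/z0 = -1.25):
  P(z) = (1 + 1.25 z)(1 + (-0.93) z + (0.4) z^2)
  [check: z-coef -0.93 - (-1.25) = 0.32; z^2-coef 0.4 - (-1.25)(-0.93) = -0.7625; z^3-coef -(-1.25)(0.4) = 0.5.]
Remaining roots from the quadratic factor 1 + (-0.93) z + (0.4) z^2:
  Set 1 + (-0.93) z + (0.4) z^2 = 0, i.e. a z^2 + b z + c = 0 with a = 0.4, b = -0.93, c = 1.
  Discriminant D = b^2 - 4ac = (-0.93)^2 - 4*(0.4)*1 = 0.8649 - (1.6) = -0.7351.
  D < 0, so the roots are the complex-conjugate pair z = (-b +/- i sqrt(-D)) / (2a) = 1.1625 +/- 1.0717i.
  For a conjugate pair |z|^2 = z * conj(z) = (product of roots) = c/a = 1/(0.4) = 2.5, so |z| = sqrt(2.5) = 1.5811 for both roots.
Moduli of all roots: 0.8000, 1.5811, 1.5811.
All moduli strictly greater than 1? No.
Verdict: Not invertible.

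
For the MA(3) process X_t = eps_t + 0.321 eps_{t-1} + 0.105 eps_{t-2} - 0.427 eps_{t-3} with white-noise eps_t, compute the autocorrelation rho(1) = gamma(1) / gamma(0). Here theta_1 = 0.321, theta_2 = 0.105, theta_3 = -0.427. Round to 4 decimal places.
\rho(1) = 0.2390

For an MA(q) process with theta_0 = 1, the autocovariance is
  gamma(k) = sigma^2 * sum_{i=0..q-k} theta_i * theta_{i+k},
and rho(k) = gamma(k) / gamma(0). Sigma^2 cancels.
  numerator   = (1)*(0.321) + (0.321)*(0.105) + (0.105)*(-0.427) = 0.30987.
  denominator = (1)^2 + (0.321)^2 + (0.105)^2 + (-0.427)^2 = 1.296395.
  rho(1) = 0.30987 / 1.296395 = 0.2390.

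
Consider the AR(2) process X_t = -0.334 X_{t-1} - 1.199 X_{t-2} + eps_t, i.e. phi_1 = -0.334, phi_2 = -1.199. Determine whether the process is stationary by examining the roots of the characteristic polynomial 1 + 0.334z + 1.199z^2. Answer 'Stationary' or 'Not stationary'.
\text{Not stationary}

The AR(p) characteristic polynomial is P(z) = 1 + 0.334z + 1.199z^2.
Stationarity requires all roots to lie outside the unit circle, i.e. |z| > 1 for every root.
Set 1 + (0.334) z + (1.199) z^2 = 0, i.e. a z^2 + b z + c = 0 with a = 1.199, b = 0.334, c = 1.
Discriminant D = b^2 - 4ac = (0.334)^2 - 4*(1.199)*1 = 0.111556 - (4.796) = -4.684444.
D < 0, so the roots are the complex-conjugate pair z = (-b +/- i sqrt(-D)) / (2a) = -0.1393 +/- 0.9026i.
For a conjugate pair |z|^2 = z * conj(z) = (product of roots) = c/a = 1/(1.199) = 0.834028, so |z| = sqrt(0.834028) = 0.9133 for both roots.
Moduli of all roots: 0.9133, 0.9133.
All moduli strictly greater than 1? No.
Verdict: Not stationary.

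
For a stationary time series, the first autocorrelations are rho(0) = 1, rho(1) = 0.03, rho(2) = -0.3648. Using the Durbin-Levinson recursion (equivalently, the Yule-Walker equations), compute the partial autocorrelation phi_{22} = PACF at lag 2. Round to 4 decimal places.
\phi_{22} = -0.3660

The PACF at lag k is phi_{kk}, the last component of the solution
to the Yule-Walker system G_k phi = r_k where
  (G_k)_{ij} = rho(|i - j|), (r_k)_i = rho(i), i,j = 1..k.
Equivalently, Durbin-Levinson gives phi_{kk} iteratively:
  phi_{11} = rho(1)
  phi_{kk} = [rho(k) - sum_{j=1..k-1} phi_{k-1,j} rho(k-j)]
            / [1 - sum_{j=1..k-1} phi_{k-1,j} rho(j)],
  phi_{k,j} = phi_{k-1,j} - phi_{kk} phi_{k-1,k-j},  j = 1..k-1.
Step k = 1:
  phi_11 = rho(1) = 0.03.
Step k = 2:
  phi_22 = [rho(2) - phi_11 rho(1)] / [1 - phi_11 rho(1)] = [-0.3648 - (0.03)(0.03)] / [1 - (0.03)(0.03)]
         = -0.3657 / 0.9991 = -0.366.
Therefore phi_{22} = -0.3660.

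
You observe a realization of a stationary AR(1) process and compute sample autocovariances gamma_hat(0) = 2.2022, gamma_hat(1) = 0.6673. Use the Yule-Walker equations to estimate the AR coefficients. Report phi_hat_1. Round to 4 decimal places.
\hat\phi_{1} = 0.3030

The Yule-Walker equations for an AR(p) process read, in matrix form,
  Gamma_p phi = r_p,   with   (Gamma_p)_{ij} = gamma(|i - j|),
                       (r_p)_i = gamma(i),   i,j = 1..p.
Substitute the sample gammas (Toeplitz matrix and right-hand side of size 1):
  Gamma_p = [[2.2022]]
  r_p     = [0.6673]
With p = 1 this is the single equation gamma(0) phi_1 = gamma(1):
  phi_hat_1 = gamma(1) / gamma(0) = 0.6673 / 2.2022 = 0.3030.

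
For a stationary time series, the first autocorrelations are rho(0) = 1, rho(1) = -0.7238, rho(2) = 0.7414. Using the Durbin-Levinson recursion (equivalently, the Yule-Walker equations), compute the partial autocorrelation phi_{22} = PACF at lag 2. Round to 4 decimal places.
\phi_{22} = 0.4569

The PACF at lag k is phi_{kk}, the last component of the solution
to the Yule-Walker system G_k phi = r_k where
  (G_k)_{ij} = rho(|i - j|), (r_k)_i = rho(i), i,j = 1..k.
Equivalently, Durbin-Levinson gives phi_{kk} iteratively:
  phi_{11} = rho(1)
  phi_{kk} = [rho(k) - sum_{j=1..k-1} phi_{k-1,j} rho(k-j)]
            / [1 - sum_{j=1..k-1} phi_{k-1,j} rho(j)],
  phi_{k,j} = phi_{k-1,j} - phi_{kk} phi_{k-1,k-j},  j = 1..k-1.
Step k = 1:
  phi_11 = rho(1) = -0.7238.
Step k = 2:
  phi_22 = [rho(2) - phi_11 rho(1)] / [1 - phi_11 rho(1)] = [0.7414 - (-0.7238)(-0.7238)] / [1 - (-0.7238)(-0.7238)]
         = 0.21751356 / 0.47611356 = 0.4569.
Therefore phi_{22} = 0.4569.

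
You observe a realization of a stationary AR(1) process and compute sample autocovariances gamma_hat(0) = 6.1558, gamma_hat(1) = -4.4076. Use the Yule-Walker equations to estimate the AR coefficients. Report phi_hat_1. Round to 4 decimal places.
\hat\phi_{1} = -0.7160

The Yule-Walker equations for an AR(p) process read, in matrix form,
  Gamma_p phi = r_p,   with   (Gamma_p)_{ij} = gamma(|i - j|),
                       (r_p)_i = gamma(i),   i,j = 1..p.
Substitute the sample gammas (Toeplitz matrix and right-hand side of size 1):
  Gamma_p = [[6.1558]]
  r_p     = [-4.4076]
With p = 1 this is the single equation gamma(0) phi_1 = gamma(1):
  phi_hat_1 = gamma(1) / gamma(0) = -4.4076 / 6.1558 = -0.7160.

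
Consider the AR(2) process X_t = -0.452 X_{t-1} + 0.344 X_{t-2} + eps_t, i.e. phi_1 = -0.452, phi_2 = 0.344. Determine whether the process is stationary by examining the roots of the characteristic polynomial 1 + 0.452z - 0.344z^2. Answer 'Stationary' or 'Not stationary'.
\text{Stationary}

The AR(p) characteristic polynomial is P(z) = 1 + 0.452z - 0.344z^2.
Stationarity requires all roots to lie outside the unit circle, i.e. |z| > 1 for every root.
Set 1 + (0.452) z + (-0.344) z^2 = 0, i.e. a z^2 + b z + c = 0 with a = -0.344, b = 0.452, c = 1.
Discriminant D = b^2 - 4ac = (0.452)^2 - 4*(-0.344)*1 = 0.204304 - (-1.376) = 1.580304.
D >= 0, so the roots are real: z = (-b +/- sqrt(D)) / (2a) = (-0.452 +/- 1.257101) / (-0.688).
  z_1 = (-0.452 + 1.257101) / (-0.688) = -1.1702,   |z_1| = 1.1702.
  z_2 = (-0.452 - 1.257101) / (-0.688) = 2.4842,   |z_2| = 2.4842.
Moduli of all roots: 1.1702, 2.4842.
All moduli strictly greater than 1? Yes.
Verdict: Stationary.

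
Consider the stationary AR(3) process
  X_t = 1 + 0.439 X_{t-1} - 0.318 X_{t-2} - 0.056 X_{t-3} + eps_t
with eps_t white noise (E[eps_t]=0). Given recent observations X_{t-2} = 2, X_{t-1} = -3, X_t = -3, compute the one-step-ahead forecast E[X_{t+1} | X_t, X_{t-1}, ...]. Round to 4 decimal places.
E[X_{t+1} \mid \mathcal F_t] = 0.5250

For an AR(p) model X_t = c + sum_i phi_i X_{t-i} + eps_t, the
one-step-ahead conditional mean is
  E[X_{t+1} | X_t, ...] = c + sum_i phi_i X_{t+1-i}.
Substitute known values:
  E[X_{t+1} | ...] = 1 + (0.439) * (-3) + (-0.318) * (-3) + (-0.056) * (2)
                   = 0.5250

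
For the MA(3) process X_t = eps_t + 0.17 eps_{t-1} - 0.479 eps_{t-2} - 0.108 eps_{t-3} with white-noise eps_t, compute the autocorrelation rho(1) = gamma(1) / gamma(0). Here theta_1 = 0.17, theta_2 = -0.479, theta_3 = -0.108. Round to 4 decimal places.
\rho(1) = 0.1105

For an MA(q) process with theta_0 = 1, the autocovariance is
  gamma(k) = sigma^2 * sum_{i=0..q-k} theta_i * theta_{i+k},
and rho(k) = gamma(k) / gamma(0). Sigma^2 cancels.
  numerator   = (1)*(0.17) + (0.17)*(-0.479) + (-0.479)*(-0.108) = 0.140302.
  denominator = (1)^2 + (0.17)^2 + (-0.479)^2 + (-0.108)^2 = 1.270005.
  rho(1) = 0.140302 / 1.270005 = 0.1105.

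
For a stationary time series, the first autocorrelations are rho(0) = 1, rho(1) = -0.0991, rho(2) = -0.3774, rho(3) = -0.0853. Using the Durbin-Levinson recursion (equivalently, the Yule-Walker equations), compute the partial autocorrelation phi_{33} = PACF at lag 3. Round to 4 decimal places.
\phi_{33} = -0.2099

The PACF at lag k is phi_{kk}, the last component of the solution
to the Yule-Walker system G_k phi = r_k where
  (G_k)_{ij} = rho(|i - j|), (r_k)_i = rho(i), i,j = 1..k.
Equivalently, Durbin-Levinson gives phi_{kk} iteratively:
  phi_{11} = rho(1)
  phi_{kk} = [rho(k) - sum_{j=1..k-1} phi_{k-1,j} rho(k-j)]
            / [1 - sum_{j=1..k-1} phi_{k-1,j} rho(j)],
  phi_{k,j} = phi_{k-1,j} - phi_{kk} phi_{k-1,k-j},  j = 1..k-1.
Step k = 1:
  phi_11 = rho(1) = -0.0991.
Step k = 2:
  phi_22 = [rho(2) - phi_11 rho(1)] / [1 - phi_11 rho(1)] = [-0.3774 - (-0.0991)(-0.0991)] / [1 - (-0.0991)(-0.0991)]
         = -0.38722081 / 0.99017919 = -0.391061.
  Update: phi_21 = phi_11 - phi_22 phi_11 = -0.0991 - (-0.391061)(-0.0991) = -0.137854.
Step k = 3:
  phi_33 = [rho(3) - phi_21 rho(2) - phi_22 rho(1)] / [1 - phi_21 rho(1) - phi_22 rho(2)]
    numerator   = -0.0853 - (-0.137854)(-0.3774) - (-0.391061)(-0.0991) = -0.17608035
    denominator = 1 - (-0.137854)(-0.0991) - (-0.391061)(-0.3774) = 0.8387521
  phi_33 = -0.17608035 / 0.8387521 = -0.2099.
Therefore phi_{33} = -0.2099.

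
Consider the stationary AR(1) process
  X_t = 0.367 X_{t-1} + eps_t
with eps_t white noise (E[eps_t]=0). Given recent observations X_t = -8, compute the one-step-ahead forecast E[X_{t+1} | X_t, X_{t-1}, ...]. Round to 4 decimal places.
E[X_{t+1} \mid \mathcal F_t] = -2.9360

For an AR(p) model X_t = c + sum_i phi_i X_{t-i} + eps_t, the
one-step-ahead conditional mean is
  E[X_{t+1} | X_t, ...] = c + sum_i phi_i X_{t+1-i}.
Substitute known values:
  E[X_{t+1} | ...] = (0.367) * (-8)
                   = -2.9360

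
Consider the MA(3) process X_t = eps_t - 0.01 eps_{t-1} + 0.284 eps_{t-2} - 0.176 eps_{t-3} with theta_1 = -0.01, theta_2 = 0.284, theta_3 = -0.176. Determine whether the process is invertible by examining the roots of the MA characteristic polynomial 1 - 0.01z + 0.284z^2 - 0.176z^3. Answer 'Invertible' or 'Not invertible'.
\text{Invertible}

The MA(q) characteristic polynomial is P(z) = 1 - 0.01z + 0.284z^2 - 0.176z^3.
Invertibility requires all roots to lie outside the unit circle, i.e. |z| > 1 for every root.
Degree 3: look for a simple real root z0 first, then factor out (1 - z/z0) and solve the remaining quadratic.
Testing z0 = 2.5: P(2.5) = 1 + (-0.01)(2.5) + (0.284)(2.5)^2 + (-0.176)(2.5)^3
  = 1 + (-0.025) + (1.775) + (-2.75) = 0.  So z_0 = 2.5 is a root, |z_0| = 2.5.
Divide out the factor (1 - 0.4 z) = (1 - z/z0) (since 1/z0 = 0.4):
  P(z) = (1 - 0.4 z)(1 + (0.39) z + (0.44) z^2)
  [check: z-coef 0.39 - (0.4) = -0.01; z^2-coef 0.44 - (0.4)(0.39) = 0.284; z^3-coef -(0.4)(0.44) = -0.176.]
Remaining roots from the quadratic factor 1 + (0.39) z + (0.44) z^2:
  Set 1 + (0.39) z + (0.44) z^2 = 0, i.e. a z^2 + b z + c = 0 with a = 0.44, b = 0.39, c = 1.
  Discriminant D = b^2 - 4ac = (0.39)^2 - 4*(0.44)*1 = 0.1521 - (1.76) = -1.6079.
  D < 0, so the roots are the complex-conjugate pair z = (-b +/- i sqrt(-D)) / (2a) = -0.4432 +/- 1.4409i.
  For a conjugate pair |z|^2 = z * conj(z) = (product of roots) = c/a = 1/(0.44) = 2.272727, so |z| = sqrt(2.272727) = 1.5076 for both roots.
Moduli of all roots: 2.5000, 1.5076, 1.5076.
All moduli strictly greater than 1? Yes.
Verdict: Invertible.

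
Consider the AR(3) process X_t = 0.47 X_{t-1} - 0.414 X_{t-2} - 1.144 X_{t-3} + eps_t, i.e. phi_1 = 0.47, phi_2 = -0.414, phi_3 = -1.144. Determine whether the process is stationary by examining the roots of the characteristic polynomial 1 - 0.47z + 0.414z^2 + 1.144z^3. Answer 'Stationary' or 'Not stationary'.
\text{Not stationary}

The AR(p) characteristic polynomial is P(z) = 1 - 0.47z + 0.414z^2 + 1.144z^3.
Stationarity requires all roots to lie outside the unit circle, i.e. |z| > 1 for every root.
Degree 3: look for a simple real root z0 first, then factor out (1 - z/z0) and solve the remaining quadratic.
Testing z0 = -1.25: P(-1.25) = 1 + (-0.47)(-1.25) + (0.414)(-1.25)^2 + (1.144)(-1.25)^3
  = 1 + (0.5875) + (0.646875) + (-2.234375) = 0.  So z_0 = -1.25 is a root, |z_0| = 1.25.
Divide out the factor (1 + 0.8 z) = (1 - z/z0) (since 1/z0 = -0.8):
  P(z) = (1 + 0.8 z)(1 + (-1.27) z + (1.43) z^2)
  [check: z-coef -1.27 - (-0.8) = -0.47; z^2-coef 1.43 - (-0.8)(-1.27) = 0.414; z^3-coef -(-0.8)(1.43) = 1.144.]
Remaining roots from the quadratic factor 1 + (-1.27) z + (1.43) z^2:
  Set 1 + (-1.27) z + (1.43) z^2 = 0, i.e. a z^2 + b z + c = 0 with a = 1.43, b = -1.27, c = 1.
  Discriminant D = b^2 - 4ac = (-1.27)^2 - 4*(1.43)*1 = 1.6129 - (5.72) = -4.1071.
  D < 0, so the roots are the complex-conjugate pair z = (-b +/- i sqrt(-D)) / (2a) = 0.4441 +/- 0.7086i.
  For a conjugate pair |z|^2 = z * conj(z) = (product of roots) = c/a = 1/(1.43) = 0.699301, so |z| = sqrt(0.699301) = 0.8362 for both roots.
Moduli of all roots: 1.2500, 0.8362, 0.8362.
All moduli strictly greater than 1? No.
Verdict: Not stationary.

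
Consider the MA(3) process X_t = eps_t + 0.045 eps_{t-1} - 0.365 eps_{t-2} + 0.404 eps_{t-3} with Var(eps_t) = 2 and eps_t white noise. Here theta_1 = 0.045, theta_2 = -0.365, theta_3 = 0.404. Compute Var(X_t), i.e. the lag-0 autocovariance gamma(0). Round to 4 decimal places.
\gamma(0) = 2.5969

For an MA(q) process X_t = eps_t + sum_i theta_i eps_{t-i} with
Var(eps_t) = sigma^2, the variance is
  gamma(0) = sigma^2 * (1 + sum_i theta_i^2).
  sum_i theta_i^2 = (0.045)^2 + (-0.365)^2 + (0.404)^2 = 0.002025 + 0.133225 + 0.163216 = 0.298466.
  gamma(0) = 2 * (1 + 0.298466) = 2 * 1.298466 = 2.596932, which rounds to 2.5969.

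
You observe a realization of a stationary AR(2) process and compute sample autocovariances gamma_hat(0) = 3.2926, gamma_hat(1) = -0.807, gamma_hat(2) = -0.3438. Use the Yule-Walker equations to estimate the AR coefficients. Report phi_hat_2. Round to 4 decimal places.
\hat\phi_{2} = -0.1750

The Yule-Walker equations for an AR(p) process read, in matrix form,
  Gamma_p phi = r_p,   with   (Gamma_p)_{ij} = gamma(|i - j|),
                       (r_p)_i = gamma(i),   i,j = 1..p.
Substitute the sample gammas (Toeplitz matrix and right-hand side of size 2):
  Gamma_p = [[3.2926, -0.807], [-0.807, 3.2926]]
  r_p     = [-0.807, -0.3438]
Written out:
  3.2926 phi_1 - 0.807 phi_2 = -0.807
  -0.807 phi_1 + 3.2926 phi_2 = -0.3438
Solve by Cramer's rule:
  det = gamma(0)^2 - gamma(1)^2 = (3.2926)^2 - (-0.807)^2 = 10.84121476 - 0.651249 = 10.18996576
  phi_hat_1 = [gamma(1) gamma(0) - gamma(1) gamma(2)] / det = [(-0.807)(3.2926) - (-0.807)(-0.3438)] / 10.18996576 = -2.9345748 / 10.18996576 = -0.288
  phi_hat_2 = [gamma(0) gamma(2) - gamma(1)^2] / det = [(3.2926)(-0.3438) - (-0.807)^2] / 10.18996576 = -1.78324488 / 10.18996576 = -0.175
So phi_hat = [-0.2880, -0.1750].
Therefore phi_hat_2 = -0.1750.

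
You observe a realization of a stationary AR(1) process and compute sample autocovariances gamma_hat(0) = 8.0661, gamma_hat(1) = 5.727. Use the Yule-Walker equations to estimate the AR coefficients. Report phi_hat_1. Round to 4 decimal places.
\hat\phi_{1} = 0.7100

The Yule-Walker equations for an AR(p) process read, in matrix form,
  Gamma_p phi = r_p,   with   (Gamma_p)_{ij} = gamma(|i - j|),
                       (r_p)_i = gamma(i),   i,j = 1..p.
Substitute the sample gammas (Toeplitz matrix and right-hand side of size 1):
  Gamma_p = [[8.0661]]
  r_p     = [5.727]
With p = 1 this is the single equation gamma(0) phi_1 = gamma(1):
  phi_hat_1 = gamma(1) / gamma(0) = 5.727 / 8.0661 = 0.7100.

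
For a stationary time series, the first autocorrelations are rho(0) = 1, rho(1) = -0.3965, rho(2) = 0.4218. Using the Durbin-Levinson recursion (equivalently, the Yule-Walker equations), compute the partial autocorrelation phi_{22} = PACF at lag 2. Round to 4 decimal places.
\phi_{22} = 0.3139

The PACF at lag k is phi_{kk}, the last component of the solution
to the Yule-Walker system G_k phi = r_k where
  (G_k)_{ij} = rho(|i - j|), (r_k)_i = rho(i), i,j = 1..k.
Equivalently, Durbin-Levinson gives phi_{kk} iteratively:
  phi_{11} = rho(1)
  phi_{kk} = [rho(k) - sum_{j=1..k-1} phi_{k-1,j} rho(k-j)]
            / [1 - sum_{j=1..k-1} phi_{k-1,j} rho(j)],
  phi_{k,j} = phi_{k-1,j} - phi_{kk} phi_{k-1,k-j},  j = 1..k-1.
Step k = 1:
  phi_11 = rho(1) = -0.3965.
Step k = 2:
  phi_22 = [rho(2) - phi_11 rho(1)] / [1 - phi_11 rho(1)] = [0.4218 - (-0.3965)(-0.3965)] / [1 - (-0.3965)(-0.3965)]
         = 0.26458775 / 0.84278775 = 0.3139.
Therefore phi_{22} = 0.3139.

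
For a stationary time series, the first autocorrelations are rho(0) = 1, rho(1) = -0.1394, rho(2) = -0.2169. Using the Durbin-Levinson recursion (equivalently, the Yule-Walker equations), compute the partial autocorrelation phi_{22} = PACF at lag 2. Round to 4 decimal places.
\phi_{22} = -0.2410

The PACF at lag k is phi_{kk}, the last component of the solution
to the Yule-Walker system G_k phi = r_k where
  (G_k)_{ij} = rho(|i - j|), (r_k)_i = rho(i), i,j = 1..k.
Equivalently, Durbin-Levinson gives phi_{kk} iteratively:
  phi_{11} = rho(1)
  phi_{kk} = [rho(k) - sum_{j=1..k-1} phi_{k-1,j} rho(k-j)]
            / [1 - sum_{j=1..k-1} phi_{k-1,j} rho(j)],
  phi_{k,j} = phi_{k-1,j} - phi_{kk} phi_{k-1,k-j},  j = 1..k-1.
Step k = 1:
  phi_11 = rho(1) = -0.1394.
Step k = 2:
  phi_22 = [rho(2) - phi_11 rho(1)] / [1 - phi_11 rho(1)] = [-0.2169 - (-0.1394)(-0.1394)] / [1 - (-0.1394)(-0.1394)]
         = -0.23633236 / 0.98056764 = -0.241.
Therefore phi_{22} = -0.2410.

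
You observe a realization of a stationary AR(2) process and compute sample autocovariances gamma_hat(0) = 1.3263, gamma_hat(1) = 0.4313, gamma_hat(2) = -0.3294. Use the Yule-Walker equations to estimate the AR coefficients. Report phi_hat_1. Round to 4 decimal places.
\hat\phi_{1} = 0.4540

The Yule-Walker equations for an AR(p) process read, in matrix form,
  Gamma_p phi = r_p,   with   (Gamma_p)_{ij} = gamma(|i - j|),
                       (r_p)_i = gamma(i),   i,j = 1..p.
Substitute the sample gammas (Toeplitz matrix and right-hand side of size 2):
  Gamma_p = [[1.3263, 0.4313], [0.4313, 1.3263]]
  r_p     = [0.4313, -0.3294]
Written out:
  1.3263 phi_1 + 0.4313 phi_2 = 0.4313
  0.4313 phi_1 + 1.3263 phi_2 = -0.3294
Solve by Cramer's rule:
  det = gamma(0)^2 - gamma(1)^2 = (1.3263)^2 - (0.4313)^2 = 1.75907169 - 0.18601969 = 1.573052
  phi_hat_1 = [gamma(1) gamma(0) - gamma(1) gamma(2)] / det = [(0.4313)(1.3263) - (0.4313)(-0.3294)] / 1.573052 = 0.71410341 / 1.573052 = 0.454
  phi_hat_2 = [gamma(0) gamma(2) - gamma(1)^2] / det = [(1.3263)(-0.3294) - (0.4313)^2] / 1.573052 = -0.62290291 / 1.573052 = -0.396
So phi_hat = [0.4540, -0.3960].
Therefore phi_hat_1 = 0.4540.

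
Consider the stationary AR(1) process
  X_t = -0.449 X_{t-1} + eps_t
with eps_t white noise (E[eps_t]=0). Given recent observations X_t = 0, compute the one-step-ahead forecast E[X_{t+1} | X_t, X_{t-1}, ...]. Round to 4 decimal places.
E[X_{t+1} \mid \mathcal F_t] = 0.0000

For an AR(p) model X_t = c + sum_i phi_i X_{t-i} + eps_t, the
one-step-ahead conditional mean is
  E[X_{t+1} | X_t, ...] = c + sum_i phi_i X_{t+1-i}.
Substitute known values:
  E[X_{t+1} | ...] = (-0.449) * (0)
                   = 0.0000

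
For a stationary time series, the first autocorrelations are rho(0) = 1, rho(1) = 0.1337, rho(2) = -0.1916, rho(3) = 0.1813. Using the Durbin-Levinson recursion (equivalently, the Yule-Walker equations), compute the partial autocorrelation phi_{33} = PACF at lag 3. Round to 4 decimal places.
\phi_{33} = 0.2570

The PACF at lag k is phi_{kk}, the last component of the solution
to the Yule-Walker system G_k phi = r_k where
  (G_k)_{ij} = rho(|i - j|), (r_k)_i = rho(i), i,j = 1..k.
Equivalently, Durbin-Levinson gives phi_{kk} iteratively:
  phi_{11} = rho(1)
  phi_{kk} = [rho(k) - sum_{j=1..k-1} phi_{k-1,j} rho(k-j)]
            / [1 - sum_{j=1..k-1} phi_{k-1,j} rho(j)],
  phi_{k,j} = phi_{k-1,j} - phi_{kk} phi_{k-1,k-j},  j = 1..k-1.
Step k = 1:
  phi_11 = rho(1) = 0.1337.
Step k = 2:
  phi_22 = [rho(2) - phi_11 rho(1)] / [1 - phi_11 rho(1)] = [-0.1916 - (0.1337)(0.1337)] / [1 - (0.1337)(0.1337)]
         = -0.20947569 / 0.98212431 = -0.213288.
  Update: phi_21 = phi_11 - phi_22 phi_11 = 0.1337 - (-0.213288)(0.1337) = 0.162217.
Step k = 3:
  phi_33 = [rho(3) - phi_21 rho(2) - phi_22 rho(1)] / [1 - phi_21 rho(1) - phi_22 rho(2)]
    numerator   = 0.1813 - (0.162217)(-0.1916) - (-0.213288)(0.1337) = 0.24089737
    denominator = 1 - (0.162217)(0.1337) - (-0.213288)(-0.1916) = 0.93744558
  phi_33 = 0.24089737 / 0.93744558 = 0.257.
Therefore phi_{33} = 0.2570.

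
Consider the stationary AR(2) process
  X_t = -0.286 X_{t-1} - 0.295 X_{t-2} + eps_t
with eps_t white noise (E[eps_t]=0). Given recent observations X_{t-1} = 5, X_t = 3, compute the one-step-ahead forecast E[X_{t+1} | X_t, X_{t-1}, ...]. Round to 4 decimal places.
E[X_{t+1} \mid \mathcal F_t] = -2.3330

For an AR(p) model X_t = c + sum_i phi_i X_{t-i} + eps_t, the
one-step-ahead conditional mean is
  E[X_{t+1} | X_t, ...] = c + sum_i phi_i X_{t+1-i}.
Substitute known values:
  E[X_{t+1} | ...] = (-0.286) * (3) + (-0.295) * (5)
                   = -2.3330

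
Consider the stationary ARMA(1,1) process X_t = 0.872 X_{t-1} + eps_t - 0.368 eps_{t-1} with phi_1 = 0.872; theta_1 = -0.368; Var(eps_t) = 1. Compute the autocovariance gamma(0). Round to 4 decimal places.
\gamma(0) = 2.0601

Multiply the model equation by X_{t-k} and take expectations. With theta_0 = psi_0 = 1 and psi_j the MA(infinity) weights, this gives
  gamma(k) - sum_i phi_i gamma(k-i) = c_k,
  c_k = sigma^2 * sum_{j=k..q} theta_j psi_{j-k}   (c_k = 0 for k > q),
using gamma(-m) = gamma(m).
psi-weights needed (psi_j = theta_j + sum_i phi_i psi_{j-i}):
  psi_1 = theta_1 + phi_1 = -0.368 + (0.872) = 0.504
Right-hand sides:
  c_0 = sigma^2 (1 + theta_1 psi_1) = 1 * (1 + (-0.368)(0.504)) = 1 * 0.814528 = 0.814528
  c_1 = sigma^2 theta_1 = 1 * (-0.368) = -0.368
  c_2 = 0
Equations for k = 0 and k = 1 (AR order 1):
  gamma(0) = phi_1 gamma(1) + c_0
  gamma(1) = phi_1 gamma(0) + c_1
Substituting the second into the first: gamma(0) (1 - phi_1^2) = c_0 + phi_1 c_1, so
  gamma(0) = (c_0 + phi_1 c_1) / (1 - phi_1^2) = (0.814528 + (0.872)(-0.368)) / (1 - (0.872)^2) = 0.493632 / 0.239616 = 2.060096.
Therefore gamma(0) = 2.0601 (to 4 decimal places).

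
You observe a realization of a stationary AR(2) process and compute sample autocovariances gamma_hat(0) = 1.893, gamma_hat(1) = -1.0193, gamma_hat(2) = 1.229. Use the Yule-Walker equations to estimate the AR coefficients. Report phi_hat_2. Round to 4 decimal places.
\hat\phi_{2} = 0.5060

The Yule-Walker equations for an AR(p) process read, in matrix form,
  Gamma_p phi = r_p,   with   (Gamma_p)_{ij} = gamma(|i - j|),
                       (r_p)_i = gamma(i),   i,j = 1..p.
Substitute the sample gammas (Toeplitz matrix and right-hand side of size 2):
  Gamma_p = [[1.893, -1.0193], [-1.0193, 1.893]]
  r_p     = [-1.0193, 1.229]
Written out:
  1.893 phi_1 - 1.0193 phi_2 = -1.0193
  -1.0193 phi_1 + 1.893 phi_2 = 1.229
Solve by Cramer's rule:
  det = gamma(0)^2 - gamma(1)^2 = (1.893)^2 - (-1.0193)^2 = 3.583449 - 1.03897249 = 2.54447651
  phi_hat_1 = [gamma(1) gamma(0) - gamma(1) gamma(2)] / det = [(-1.0193)(1.893) - (-1.0193)(1.229)] / 2.54447651 = -0.6768152 / 2.54447651 = -0.266
  phi_hat_2 = [gamma(0) gamma(2) - gamma(1)^2] / det = [(1.893)(1.229) - (-1.0193)^2] / 2.54447651 = 1.28752451 / 2.54447651 = 0.506
So phi_hat = [-0.2660, 0.5060].
Therefore phi_hat_2 = 0.5060.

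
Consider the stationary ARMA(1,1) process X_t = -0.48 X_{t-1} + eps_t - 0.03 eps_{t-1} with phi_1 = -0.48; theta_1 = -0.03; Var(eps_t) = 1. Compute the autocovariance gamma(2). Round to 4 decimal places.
\gamma(2) = 0.3227

Multiply the model equation by X_{t-k} and take expectations. With theta_0 = psi_0 = 1 and psi_j the MA(infinity) weights, this gives
  gamma(k) - sum_i phi_i gamma(k-i) = c_k,
  c_k = sigma^2 * sum_{j=k..q} theta_j psi_{j-k}   (c_k = 0 for k > q),
using gamma(-m) = gamma(m).
psi-weights needed (psi_j = theta_j + sum_i phi_i psi_{j-i}):
  psi_1 = theta_1 + phi_1 = -0.03 + (-0.48) = -0.51
Right-hand sides:
  c_0 = sigma^2 (1 + theta_1 psi_1) = 1 * (1 + (-0.03)(-0.51)) = 1 * 1.0153 = 1.0153
  c_1 = sigma^2 theta_1 = 1 * (-0.03) = -0.03
  c_2 = 0
Equations for k = 0 and k = 1 (AR order 1):
  gamma(0) = phi_1 gamma(1) + c_0
  gamma(1) = phi_1 gamma(0) + c_1
Substituting the second into the first: gamma(0) (1 - phi_1^2) = c_0 + phi_1 c_1, so
  gamma(0) = (c_0 + phi_1 c_1) / (1 - phi_1^2) = (1.0153 + (-0.48)(-0.03)) / (1 - (-0.48)^2) = 1.0297 / 0.7696 = 1.337968.
  gamma(1) = phi_1 gamma(0) + c_1 = (-0.48)(1.337968) + (-0.03) = -0.672225.
For k = 2 (> q): gamma(2) = phi_1 gamma(1) = (-0.48)(-0.672225) = 0.322668.
Therefore gamma(2) = 0.3227 (to 4 decimal places).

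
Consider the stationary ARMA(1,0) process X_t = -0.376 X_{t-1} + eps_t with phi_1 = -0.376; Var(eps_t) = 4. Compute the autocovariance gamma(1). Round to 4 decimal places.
\gamma(1) = -1.7516

Multiply the model equation by X_{t-k} and take expectations. With theta_0 = psi_0 = 1 and psi_j the MA(infinity) weights, this gives
  gamma(k) - sum_i phi_i gamma(k-i) = c_k,
  c_k = sigma^2 * sum_{j=k..q} theta_j psi_{j-k}   (c_k = 0 for k > q),
using gamma(-m) = gamma(m).
Pure AR (q = 0): c_0 = sigma^2 = 4, c_k = 0 for k >= 1.
Equations for k = 0 and k = 1 (AR order 1):
  gamma(0) = phi_1 gamma(1) + c_0
  gamma(1) = phi_1 gamma(0) + c_1
Substituting the second into the first: gamma(0) (1 - phi_1^2) = c_0 + phi_1 c_1, so
  gamma(0) = c_0 / (1 - phi_1^2) = 4 / (1 - (-0.376)^2) = 4 / 0.858624 = 4.658617.
  gamma(1) = phi_1 gamma(0) = (-0.376)(4.658617) = -1.75164.
Therefore gamma(1) = -1.7516 (to 4 decimal places).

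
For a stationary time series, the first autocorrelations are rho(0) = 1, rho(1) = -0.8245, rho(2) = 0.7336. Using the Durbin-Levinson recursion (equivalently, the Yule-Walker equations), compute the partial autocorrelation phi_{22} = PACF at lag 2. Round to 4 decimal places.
\phi_{22} = 0.1680

The PACF at lag k is phi_{kk}, the last component of the solution
to the Yule-Walker system G_k phi = r_k where
  (G_k)_{ij} = rho(|i - j|), (r_k)_i = rho(i), i,j = 1..k.
Equivalently, Durbin-Levinson gives phi_{kk} iteratively:
  phi_{11} = rho(1)
  phi_{kk} = [rho(k) - sum_{j=1..k-1} phi_{k-1,j} rho(k-j)]
            / [1 - sum_{j=1..k-1} phi_{k-1,j} rho(j)],
  phi_{k,j} = phi_{k-1,j} - phi_{kk} phi_{k-1,k-j},  j = 1..k-1.
Step k = 1:
  phi_11 = rho(1) = -0.8245.
Step k = 2:
  phi_22 = [rho(2) - phi_11 rho(1)] / [1 - phi_11 rho(1)] = [0.7336 - (-0.8245)(-0.8245)] / [1 - (-0.8245)(-0.8245)]
         = 0.05379975 / 0.32019975 = 0.168.
Therefore phi_{22} = 0.1680.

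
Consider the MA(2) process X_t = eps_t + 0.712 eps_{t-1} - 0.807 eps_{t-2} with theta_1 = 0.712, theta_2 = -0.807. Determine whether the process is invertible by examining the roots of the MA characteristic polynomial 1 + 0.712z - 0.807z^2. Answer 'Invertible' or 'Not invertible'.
\text{Not invertible}

The MA(q) characteristic polynomial is P(z) = 1 + 0.712z - 0.807z^2.
Invertibility requires all roots to lie outside the unit circle, i.e. |z| > 1 for every root.
Set 1 + (0.712) z + (-0.807) z^2 = 0, i.e. a z^2 + b z + c = 0 with a = -0.807, b = 0.712, c = 1.
Discriminant D = b^2 - 4ac = (0.712)^2 - 4*(-0.807)*1 = 0.506944 - (-3.228) = 3.734944.
D >= 0, so the roots are real: z = (-b +/- sqrt(D)) / (2a) = (-0.712 +/- 1.9326) / (-1.614).
  z_1 = (-0.712 + 1.9326) / (-1.614) = -0.7563,   |z_1| = 0.7563.
  z_2 = (-0.712 - 1.9326) / (-1.614) = 1.6385,   |z_2| = 1.6385.
Moduli of all roots: 0.7563, 1.6385.
All moduli strictly greater than 1? No.
Verdict: Not invertible.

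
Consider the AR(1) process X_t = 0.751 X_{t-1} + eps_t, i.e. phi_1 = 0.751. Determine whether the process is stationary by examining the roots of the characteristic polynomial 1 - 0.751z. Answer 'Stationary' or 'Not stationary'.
\text{Stationary}

The AR(p) characteristic polynomial is P(z) = 1 - 0.751z.
Stationarity requires all roots to lie outside the unit circle, i.e. |z| > 1 for every root.
This is linear in z: 1 + (-0.751) z = 0  =>  z = -1/(-0.751) = 1.331558,  |z| = 1.331558.
Moduli of all roots: 1.3316.
All moduli strictly greater than 1? Yes.
Verdict: Stationary.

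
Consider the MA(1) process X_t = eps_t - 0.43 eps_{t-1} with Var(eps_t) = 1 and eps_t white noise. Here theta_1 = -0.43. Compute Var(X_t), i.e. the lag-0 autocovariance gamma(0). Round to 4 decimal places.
\gamma(0) = 1.1849

For an MA(q) process X_t = eps_t + sum_i theta_i eps_{t-i} with
Var(eps_t) = sigma^2, the variance is
  gamma(0) = sigma^2 * (1 + sum_i theta_i^2).
  sum_i theta_i^2 = (-0.43)^2 = 0.1849.
  gamma(0) = 1 * (1 + 0.1849) = 1 * 1.1849 = 1.1849.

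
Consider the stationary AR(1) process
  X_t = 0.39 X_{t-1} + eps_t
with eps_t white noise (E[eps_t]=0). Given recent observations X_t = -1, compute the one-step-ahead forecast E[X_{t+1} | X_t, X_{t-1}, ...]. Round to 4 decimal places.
E[X_{t+1} \mid \mathcal F_t] = -0.3900

For an AR(p) model X_t = c + sum_i phi_i X_{t-i} + eps_t, the
one-step-ahead conditional mean is
  E[X_{t+1} | X_t, ...] = c + sum_i phi_i X_{t+1-i}.
Substitute known values:
  E[X_{t+1} | ...] = (0.39) * (-1)
                   = -0.3900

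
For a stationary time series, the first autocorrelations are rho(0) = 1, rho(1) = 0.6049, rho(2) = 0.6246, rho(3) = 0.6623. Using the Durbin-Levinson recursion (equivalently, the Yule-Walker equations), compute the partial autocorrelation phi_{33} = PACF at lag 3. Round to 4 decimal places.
\phi_{33} = 0.3629

The PACF at lag k is phi_{kk}, the last component of the solution
to the Yule-Walker system G_k phi = r_k where
  (G_k)_{ij} = rho(|i - j|), (r_k)_i = rho(i), i,j = 1..k.
Equivalently, Durbin-Levinson gives phi_{kk} iteratively:
  phi_{11} = rho(1)
  phi_{kk} = [rho(k) - sum_{j=1..k-1} phi_{k-1,j} rho(k-j)]
            / [1 - sum_{j=1..k-1} phi_{k-1,j} rho(j)],
  phi_{k,j} = phi_{k-1,j} - phi_{kk} phi_{k-1,k-j},  j = 1..k-1.
Step k = 1:
  phi_11 = rho(1) = 0.6049.
Step k = 2:
  phi_22 = [rho(2) - phi_11 rho(1)] / [1 - phi_11 rho(1)] = [0.6246 - (0.6049)(0.6049)] / [1 - (0.6049)(0.6049)]
         = 0.25869599 / 0.63409599 = 0.407976.
  Update: phi_21 = phi_11 - phi_22 phi_11 = 0.6049 - (0.407976)(0.6049) = 0.358115.
Step k = 3:
  phi_33 = [rho(3) - phi_21 rho(2) - phi_22 rho(1)] / [1 - phi_21 rho(1) - phi_22 rho(2)]
    numerator   = 0.6623 - (0.358115)(0.6246) - (0.407976)(0.6049) = 0.19183647
    denominator = 1 - (0.358115)(0.6049) - (0.407976)(0.6246) = 0.52855422
  phi_33 = 0.19183647 / 0.52855422 = 0.3629.
Therefore phi_{33} = 0.3629.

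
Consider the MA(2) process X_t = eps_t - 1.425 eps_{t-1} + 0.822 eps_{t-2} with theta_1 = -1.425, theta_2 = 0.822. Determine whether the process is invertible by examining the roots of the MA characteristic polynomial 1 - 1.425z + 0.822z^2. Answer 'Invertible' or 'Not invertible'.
\text{Invertible}

The MA(q) characteristic polynomial is P(z) = 1 - 1.425z + 0.822z^2.
Invertibility requires all roots to lie outside the unit circle, i.e. |z| > 1 for every root.
Set 1 + (-1.425) z + (0.822) z^2 = 0, i.e. a z^2 + b z + c = 0 with a = 0.822, b = -1.425, c = 1.
Discriminant D = b^2 - 4ac = (-1.425)^2 - 4*(0.822)*1 = 2.030625 - (3.288) = -1.257375.
D < 0, so the roots are the complex-conjugate pair z = (-b +/- i sqrt(-D)) / (2a) = 0.8668 +/- 0.6821i.
For a conjugate pair |z|^2 = z * conj(z) = (product of roots) = c/a = 1/(0.822) = 1.216545, so |z| = sqrt(1.216545) = 1.103 for both roots.
Moduli of all roots: 1.1030, 1.1030.
All moduli strictly greater than 1? Yes.
Verdict: Invertible.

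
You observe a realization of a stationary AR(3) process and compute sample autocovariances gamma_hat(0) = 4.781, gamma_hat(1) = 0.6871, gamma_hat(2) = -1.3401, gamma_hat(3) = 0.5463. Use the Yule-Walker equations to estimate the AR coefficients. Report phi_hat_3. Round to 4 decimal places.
\hat\phi_{3} = 0.2380

The Yule-Walker equations for an AR(p) process read, in matrix form,
  Gamma_p phi = r_p,   with   (Gamma_p)_{ij} = gamma(|i - j|),
                       (r_p)_i = gamma(i),   i,j = 1..p.
Substitute the sample gammas (Toeplitz matrix and right-hand side of size 3):
  Gamma_p = [[4.781, 0.6871, -1.3401], [0.6871, 4.781, 0.6871], [-1.3401, 0.6871, 4.781]]
  r_p     = [0.6871, -1.3401, 0.5463]
Written out (R1..R3):
  (R1) 4.781 phi_1 + 0.6871 phi_2 - 1.3401 phi_3 = 0.6871
  (R2) 0.6871 phi_1 + 4.781 phi_2 + 0.6871 phi_3 = -1.3401
  (R3) -1.3401 phi_1 + 0.6871 phi_2 + 4.781 phi_3 = 0.5463
Gaussian elimination:
  R2 <- R2 - (0.6871/4.781) R1 = R2 - (0.143715) R1:  4.682254 phi_2 + 0.879692 phi_3 = -1.438846
  R3 <- R3 - (-1.3401/4.781) R1 = R3 - (-0.280297) R1:  0.879692 phi_2 + 4.405374 phi_3 = 0.738892
  R3 <- R3 - (0.879692/4.682254) R2 = R3 - (0.187878) R2:  4.240099 phi_3 = 1.00922
Back-substitution:
  phi_hat_3 = 1.00922 / 4.240099 = 0.238018
  phi_hat_2 = (-1.438846 - (0.879692)(0.238018)) / 4.682254 = -0.352016
  phi_hat_1 = (0.6871 - (0.6871)(-0.352016) - (-1.3401)(0.238018)) / 4.781 = 0.26102
So phi_hat = [0.2610, -0.3520, 0.2380].
Therefore phi_hat_3 = 0.2380.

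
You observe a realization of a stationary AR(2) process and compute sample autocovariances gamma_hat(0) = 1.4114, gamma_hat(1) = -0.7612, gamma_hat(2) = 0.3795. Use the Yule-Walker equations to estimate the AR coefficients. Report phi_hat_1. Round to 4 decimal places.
\hat\phi_{1} = -0.5560

The Yule-Walker equations for an AR(p) process read, in matrix form,
  Gamma_p phi = r_p,   with   (Gamma_p)_{ij} = gamma(|i - j|),
                       (r_p)_i = gamma(i),   i,j = 1..p.
Substitute the sample gammas (Toeplitz matrix and right-hand side of size 2):
  Gamma_p = [[1.4114, -0.7612], [-0.7612, 1.4114]]
  r_p     = [-0.7612, 0.3795]
Written out:
  1.4114 phi_1 - 0.7612 phi_2 = -0.7612
  -0.7612 phi_1 + 1.4114 phi_2 = 0.3795
Solve by Cramer's rule:
  det = gamma(0)^2 - gamma(1)^2 = (1.4114)^2 - (-0.7612)^2 = 1.99204996 - 0.57942544 = 1.41262452
  phi_hat_1 = [gamma(1) gamma(0) - gamma(1) gamma(2)] / det = [(-0.7612)(1.4114) - (-0.7612)(0.3795)] / 1.41262452 = -0.78548228 / 1.41262452 = -0.556
  phi_hat_2 = [gamma(0) gamma(2) - gamma(1)^2] / det = [(1.4114)(0.3795) - (-0.7612)^2] / 1.41262452 = -0.04379914 / 1.41262452 = -0.031
So phi_hat = [-0.5560, -0.0310].
Therefore phi_hat_1 = -0.5560.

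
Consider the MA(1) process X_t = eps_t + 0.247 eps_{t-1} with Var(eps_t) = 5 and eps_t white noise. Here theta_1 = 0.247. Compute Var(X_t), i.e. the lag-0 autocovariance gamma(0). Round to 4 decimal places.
\gamma(0) = 5.3050

For an MA(q) process X_t = eps_t + sum_i theta_i eps_{t-i} with
Var(eps_t) = sigma^2, the variance is
  gamma(0) = sigma^2 * (1 + sum_i theta_i^2).
  sum_i theta_i^2 = (0.247)^2 = 0.061009.
  gamma(0) = 5 * (1 + 0.061009) = 5 * 1.061009 = 5.305045, which rounds to 5.3050.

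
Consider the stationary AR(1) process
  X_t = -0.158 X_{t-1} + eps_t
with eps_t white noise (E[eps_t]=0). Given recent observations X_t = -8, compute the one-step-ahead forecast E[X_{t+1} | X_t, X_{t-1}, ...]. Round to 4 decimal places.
E[X_{t+1} \mid \mathcal F_t] = 1.2640

For an AR(p) model X_t = c + sum_i phi_i X_{t-i} + eps_t, the
one-step-ahead conditional mean is
  E[X_{t+1} | X_t, ...] = c + sum_i phi_i X_{t+1-i}.
Substitute known values:
  E[X_{t+1} | ...] = (-0.158) * (-8)
                   = 1.2640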